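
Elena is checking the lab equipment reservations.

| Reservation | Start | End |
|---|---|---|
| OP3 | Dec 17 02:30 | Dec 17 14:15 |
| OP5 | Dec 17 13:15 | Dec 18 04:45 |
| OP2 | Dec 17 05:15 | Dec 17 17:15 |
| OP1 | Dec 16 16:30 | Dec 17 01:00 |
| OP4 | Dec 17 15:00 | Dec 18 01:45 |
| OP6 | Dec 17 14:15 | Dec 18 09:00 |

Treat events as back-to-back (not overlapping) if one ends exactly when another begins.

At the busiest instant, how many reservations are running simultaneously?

4

Sort all start/end points and keep a running count:
Dec 16 16:30 start OP1 → 1
Dec 17 01:00 end OP1 → 0
Dec 17 02:30 start OP3 → 1
Dec 17 05:15 start OP2 → 2
Dec 17 13:15 start OP5 → 3
Dec 17 14:15 end OP3 → 2
Dec 17 14:15 start OP6 → 3
Dec 17 15:00 start OP4 → 4
Dec 17 17:15 end OP2 → 3
Dec 18 01:45 end OP4 → 2
Dec 18 04:45 end OP5 → 1
Dec 18 09:00 end OP6 → 0
Peak is 4, at Dec 17 15:00 (OP2, OP4, OP5, OP6).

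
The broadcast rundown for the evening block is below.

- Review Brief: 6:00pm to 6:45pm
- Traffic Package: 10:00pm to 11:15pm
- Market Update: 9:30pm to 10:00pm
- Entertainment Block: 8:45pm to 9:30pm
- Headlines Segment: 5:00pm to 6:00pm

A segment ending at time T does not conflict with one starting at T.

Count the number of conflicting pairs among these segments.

0

Sorted by start: Headlines Segment, Review Brief, Entertainment Block, Market Update, Traffic Package.
Review Brief starts exactly when Headlines Segment ends (back-to-back, no overlap), so Headlines Segment has no further overlaps.
Entertainment Block starts after Review Brief ends, so Review Brief has no further overlaps.
Market Update starts exactly when Entertainment Block ends (back-to-back, no overlap), so Entertainment Block has no further overlaps.
Traffic Package starts exactly when Market Update ends (back-to-back, no overlap).
No pair overlaps.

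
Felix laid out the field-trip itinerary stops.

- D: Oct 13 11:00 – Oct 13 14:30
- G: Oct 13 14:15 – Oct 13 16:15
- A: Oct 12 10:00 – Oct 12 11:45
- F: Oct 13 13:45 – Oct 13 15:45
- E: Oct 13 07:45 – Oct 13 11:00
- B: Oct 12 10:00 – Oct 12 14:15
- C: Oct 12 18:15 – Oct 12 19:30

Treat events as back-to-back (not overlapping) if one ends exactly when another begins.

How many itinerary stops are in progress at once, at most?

3

Sort all start/end points and keep a running count:
Oct 12 10:00 start A → 1
Oct 12 10:00 start B → 2
Oct 12 11:45 end A → 1
Oct 12 14:15 end B → 0
Oct 12 18:15 start C → 1
Oct 12 19:30 end C → 0
Oct 13 07:45 start E → 1
Oct 13 11:00 end E → 0
Oct 13 11:00 start D → 1
Oct 13 13:45 start F → 2
Oct 13 14:15 start G → 3
Oct 13 14:30 end D → 2
Oct 13 15:45 end F → 1
Oct 13 16:15 end G → 0
Peak is 3, at Oct 13 14:15 (D, F, G).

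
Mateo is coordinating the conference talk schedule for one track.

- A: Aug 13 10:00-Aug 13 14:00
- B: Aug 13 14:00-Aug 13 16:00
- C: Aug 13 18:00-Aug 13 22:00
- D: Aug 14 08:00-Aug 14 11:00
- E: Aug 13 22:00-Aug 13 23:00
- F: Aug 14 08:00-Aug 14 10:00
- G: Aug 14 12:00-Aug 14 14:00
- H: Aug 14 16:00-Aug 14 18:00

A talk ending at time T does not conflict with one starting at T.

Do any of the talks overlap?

Sorted by start: A, B, C, E, D, F, G, H.
B starts exactly when A ends (back-to-back, no overlap), so A has no further overlaps.
C starts after B ends, so B has no further overlaps.
E starts exactly when C ends (back-to-back, no overlap), so C has no further overlaps.
D starts after E ends, so E has no further overlaps.
F starts before D ends → D and F overlap.
That's a conflict, so the schedule is not conflict-free.

Yes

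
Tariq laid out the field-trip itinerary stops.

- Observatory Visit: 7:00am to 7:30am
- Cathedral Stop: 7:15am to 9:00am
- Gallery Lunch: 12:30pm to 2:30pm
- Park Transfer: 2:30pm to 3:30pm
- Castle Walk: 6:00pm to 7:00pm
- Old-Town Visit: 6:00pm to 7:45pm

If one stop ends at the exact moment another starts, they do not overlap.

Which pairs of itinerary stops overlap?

Castle Walk & Old-Town Visit, Cathedral Stop & Observatory Visit

Two intervals overlap when each starts before the other ends.
Sorted by start: Observatory Visit, Cathedral Stop, Gallery Lunch, Park Transfer, Castle Walk, Old-Town Visit.
Cathedral Stop starts before Observatory Visit ends → Observatory Visit and Cathedral Stop overlap.
Gallery Lunch starts after Observatory Visit ends, so Observatory Visit has no further overlaps.
Gallery Lunch starts after Cathedral Stop ends, so Cathedral Stop has no further overlaps.
Park Transfer starts exactly when Gallery Lunch ends (back-to-back, no overlap), so Gallery Lunch has no further overlaps.
Castle Walk starts after Park Transfer ends, so Park Transfer has no further overlaps.
Old-Town Visit starts before Castle Walk ends → Castle Walk and Old-Town Visit overlap.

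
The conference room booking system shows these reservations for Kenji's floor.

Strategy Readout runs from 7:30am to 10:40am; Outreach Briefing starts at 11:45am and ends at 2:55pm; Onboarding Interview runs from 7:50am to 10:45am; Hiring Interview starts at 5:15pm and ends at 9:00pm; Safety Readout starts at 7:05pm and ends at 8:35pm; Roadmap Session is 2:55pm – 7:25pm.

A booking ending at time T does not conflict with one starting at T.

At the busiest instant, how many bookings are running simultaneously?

3

Sweep the timeline, counting +1 at each start and −1 at each end (ends before starts at a tie):
7:30am start Strategy Readout → 1
7:50am start Onboarding Interview → 2
10:40am end Strategy Readout → 1
10:45am end Onboarding Interview → 0
11:45am start Outreach Briefing → 1
2:55pm end Outreach Briefing → 0
2:55pm start Roadmap Session → 1
5:15pm start Hiring Interview → 2
7:05pm start Safety Readout → 3
7:25pm end Roadmap Session → 2
8:35pm end Safety Readout → 1
9:00pm end Hiring Interview → 0
Peak is 3, at 7:05pm (Hiring Interview, Roadmap Session, Safety Readout).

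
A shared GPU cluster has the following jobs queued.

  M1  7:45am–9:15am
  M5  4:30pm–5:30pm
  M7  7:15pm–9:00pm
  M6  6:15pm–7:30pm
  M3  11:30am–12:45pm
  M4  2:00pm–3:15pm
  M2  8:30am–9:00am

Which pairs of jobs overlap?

Sorted by start: M1, M2, M3, M4, M5, M6, M7.
M2 starts before M1 ends → M1 and M2 overlap.
M3 starts after M1 ends — done with M1.
M3 starts after M2 ends — done with M2.
M4 starts after M3 ends — done with M3.
M5 starts after M4 ends — done with M4.
M6 starts after M5 ends — done with M5.
M7 starts before M6 ends → M6 and M7 overlap.

M1 & M2, M6 & M7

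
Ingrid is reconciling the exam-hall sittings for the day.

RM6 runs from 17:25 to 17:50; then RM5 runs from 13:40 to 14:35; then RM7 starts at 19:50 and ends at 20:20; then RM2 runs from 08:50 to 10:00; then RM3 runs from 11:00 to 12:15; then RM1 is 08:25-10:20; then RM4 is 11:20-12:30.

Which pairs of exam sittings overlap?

RM1 & RM2, RM3 & RM4

Two intervals overlap when each starts before the other ends.
Sorted by start: RM1, RM2, RM3, RM4, RM5, RM6, RM7.
RM2 starts before RM1 ends → RM1 and RM2 overlap.
RM3 starts after RM1 ends; RM1 is clear from here.
RM3 starts after RM2 ends; RM2 is clear from here.
RM4 starts before RM3 ends → RM3 and RM4 overlap.
RM5 starts after RM3 ends; RM3 is clear from here.
RM5 starts after RM4 ends; RM4 is clear from here.
RM6 starts after RM5 ends; RM5 is clear from here.
RM7 starts after RM6 ends.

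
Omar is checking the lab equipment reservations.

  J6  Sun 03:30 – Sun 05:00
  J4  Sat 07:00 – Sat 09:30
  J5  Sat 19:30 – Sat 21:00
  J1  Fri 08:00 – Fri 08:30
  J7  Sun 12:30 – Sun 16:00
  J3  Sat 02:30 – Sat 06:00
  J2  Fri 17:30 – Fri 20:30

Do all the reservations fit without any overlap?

Sorted by start: J1, J2, J3, J4, J5, J6, J7.
J2 starts after J1 ends; J1 is clear from here.
J3 starts after J2 ends; J2 is clear from here.
J4 starts after J3 ends; J3 is clear from here.
J5 starts after J4 ends; J4 is clear from here.
J6 starts after J5 ends; J5 is clear from here.
J7 starts after J6 ends.
Every pair is clear; the schedule has no overlaps.

Yes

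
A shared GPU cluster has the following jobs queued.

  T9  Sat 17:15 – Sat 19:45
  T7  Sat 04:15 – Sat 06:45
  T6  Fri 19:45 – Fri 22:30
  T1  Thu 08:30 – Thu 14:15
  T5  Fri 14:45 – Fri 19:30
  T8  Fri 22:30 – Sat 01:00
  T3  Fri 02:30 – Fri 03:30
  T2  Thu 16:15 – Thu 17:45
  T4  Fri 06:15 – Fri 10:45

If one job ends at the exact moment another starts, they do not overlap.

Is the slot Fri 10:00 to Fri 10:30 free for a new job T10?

No — it overlaps T4

T1: ends Thu 14:15 at or before T10 starts Fri 10:00 → clear.
T2: ends Thu 17:45 at or before T10 starts Fri 10:00 → clear.
T3: ends Fri 03:30 at or before T10 starts Fri 10:00 → clear.
T4: starts Fri 06:15 before T10 ends Fri 10:30, and ends Fri 10:45 after T10 starts Fri 10:00 → overlap.
T5: starts Fri 14:45 at or after T10 ends Fri 10:30 → clear.
T6: starts Fri 19:45 at or after T10 ends Fri 10:30 → clear.
T8: starts Fri 22:30 at or after T10 ends Fri 10:30 → clear.
T7: starts Sat 04:15 at or after T10 ends Fri 10:30 → clear.
T9: starts Sat 17:15 at or after T10 ends Fri 10:30 → clear.
T10 overlaps T4.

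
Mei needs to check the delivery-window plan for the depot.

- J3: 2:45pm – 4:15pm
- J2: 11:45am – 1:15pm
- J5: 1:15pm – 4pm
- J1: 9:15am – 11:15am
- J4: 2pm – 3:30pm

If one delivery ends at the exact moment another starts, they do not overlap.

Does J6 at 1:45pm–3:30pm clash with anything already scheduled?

Yes — it overlaps J3, J4, J5

J1: ends 11:15am at or before J6 starts 1:45pm → clear.
J2: ends 1:15pm at or before J6 starts 1:45pm → clear.
J5: starts 1:15pm before J6 ends 3:30pm, and ends 4pm after J6 starts 1:45pm → overlap.
J4: starts 2pm before J6 ends 3:30pm, and ends 3:30pm after J6 starts 1:45pm → overlap.
J3: starts 2:45pm before J6 ends 3:30pm, and ends 4:15pm after J6 starts 1:45pm → overlap.
J6 overlaps J3, J4, J5.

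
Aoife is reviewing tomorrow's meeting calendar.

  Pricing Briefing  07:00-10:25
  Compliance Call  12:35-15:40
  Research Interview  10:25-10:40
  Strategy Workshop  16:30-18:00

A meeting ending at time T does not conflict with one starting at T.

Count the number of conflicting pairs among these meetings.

Check each pair: they overlap iff neither finishes before the other starts.
Sorted by start: Pricing Briefing, Research Interview, Compliance Call, Strategy Workshop.
Research Interview starts exactly when Pricing Briefing ends (back-to-back, no overlap) — done with Pricing Briefing.
Compliance Call starts after Research Interview ends — done with Research Interview.
Strategy Workshop starts after Compliance Call ends.
No pair overlaps.

0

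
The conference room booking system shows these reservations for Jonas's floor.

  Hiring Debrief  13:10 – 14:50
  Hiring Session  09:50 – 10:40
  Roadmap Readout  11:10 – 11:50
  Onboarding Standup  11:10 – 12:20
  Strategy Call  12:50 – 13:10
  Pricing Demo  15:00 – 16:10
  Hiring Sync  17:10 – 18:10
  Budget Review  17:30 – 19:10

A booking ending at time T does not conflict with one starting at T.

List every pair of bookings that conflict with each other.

Two intervals overlap when each starts before the other ends.
Sorted by start: Hiring Session, Roadmap Readout, Onboarding Standup, Strategy Call, Hiring Debrief, Pricing Demo, Hiring Sync, Budget Review.
Roadmap Readout starts after Hiring Session ends, so Hiring Session has no further overlaps.
Onboarding Standup starts before Roadmap Readout ends → Roadmap Readout and Onboarding Standup overlap.
Strategy Call starts after Roadmap Readout ends, so Roadmap Readout has no further overlaps.
Strategy Call starts after Onboarding Standup ends, so Onboarding Standup has no further overlaps.
Hiring Debrief starts exactly when Strategy Call ends (back-to-back, no overlap), so Strategy Call has no further overlaps.
Pricing Demo starts after Hiring Debrief ends, so Hiring Debrief has no further overlaps.
Hiring Sync starts after Pricing Demo ends, so Pricing Demo has no further overlaps.
Budget Review starts before Hiring Sync ends → Hiring Sync and Budget Review overlap.

Budget Review & Hiring Sync, Onboarding Standup & Roadmap Readout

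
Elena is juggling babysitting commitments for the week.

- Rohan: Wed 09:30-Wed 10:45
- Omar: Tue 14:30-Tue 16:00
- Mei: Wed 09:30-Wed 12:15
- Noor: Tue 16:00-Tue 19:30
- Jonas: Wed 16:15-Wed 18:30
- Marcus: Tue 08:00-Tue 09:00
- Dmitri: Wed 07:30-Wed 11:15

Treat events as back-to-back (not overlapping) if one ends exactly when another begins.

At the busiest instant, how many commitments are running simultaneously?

3

Walk through starts and ends in time order (an end at T is processed before a start at T):
Tue 08:00 start Marcus → 1
Tue 09:00 end Marcus → 0
Tue 14:30 start Omar → 1
Tue 16:00 end Omar → 0
Tue 16:00 start Noor → 1
Tue 19:30 end Noor → 0
Wed 07:30 start Dmitri → 1
Wed 09:30 start Mei → 2
Wed 09:30 start Rohan → 3
Wed 10:45 end Rohan → 2
Wed 11:15 end Dmitri → 1
Wed 12:15 end Mei → 0
Wed 16:15 start Jonas → 1
Wed 18:30 end Jonas → 0
Peak is 3, at Wed 09:30 (Dmitri, Mei, Rohan).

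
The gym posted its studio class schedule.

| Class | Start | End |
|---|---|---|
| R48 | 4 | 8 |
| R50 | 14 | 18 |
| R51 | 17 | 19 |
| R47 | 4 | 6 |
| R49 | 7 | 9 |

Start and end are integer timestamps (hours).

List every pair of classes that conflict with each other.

R47 & R48, R48 & R49, R50 & R51

Sorted by start: R47, R48, R49, R50, R51.
R48 starts before R47 ends → R47 and R48 overlap.
R49 starts after R47 ends, so nothing later overlaps R47 either.
R49 starts before R48 ends → R48 and R49 overlap.
R50 starts after R48 ends, so nothing later overlaps R48 either.
R50 starts after R49 ends, so nothing later overlaps R49 either.
R51 starts before R50 ends → R50 and R51 overlap.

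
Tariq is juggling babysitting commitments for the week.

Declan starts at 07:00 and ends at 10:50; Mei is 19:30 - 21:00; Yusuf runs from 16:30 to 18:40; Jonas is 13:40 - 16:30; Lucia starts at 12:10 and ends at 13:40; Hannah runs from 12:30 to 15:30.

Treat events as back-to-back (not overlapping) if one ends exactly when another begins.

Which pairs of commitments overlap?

Hannah & Jonas, Hannah & Lucia

Check each pair: they overlap iff neither finishes before the other starts.
Sorted by start: Declan, Lucia, Hannah, Jonas, Yusuf, Mei.
Lucia starts after Declan ends, so nothing later overlaps Declan either.
Hannah starts before Lucia ends → Lucia and Hannah overlap.
Jonas starts exactly when Lucia ends (back-to-back, no overlap), so nothing later overlaps Lucia either.
Jonas starts before Hannah ends → Hannah and Jonas overlap.
Yusuf starts after Hannah ends, so nothing later overlaps Hannah either.
Yusuf starts exactly when Jonas ends (back-to-back, no overlap), so nothing later overlaps Jonas either.
Mei starts after Yusuf ends.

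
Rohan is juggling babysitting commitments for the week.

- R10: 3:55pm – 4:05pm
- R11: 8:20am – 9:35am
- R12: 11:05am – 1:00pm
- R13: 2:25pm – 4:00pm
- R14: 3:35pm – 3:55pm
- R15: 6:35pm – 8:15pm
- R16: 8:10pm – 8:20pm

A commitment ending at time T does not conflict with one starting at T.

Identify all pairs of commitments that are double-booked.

R10 & R13, R13 & R14, R15 & R16

Sorted by start: R11, R12, R13, R14, R10, R15, R16.
R12 starts after R11 ends; R11 is clear from here.
R13 starts after R12 ends; R12 is clear from here.
R14 starts before R13 ends → R13 and R14 overlap.
R10 starts before R13 ends → R13 and R10 overlap.
R15 starts after R13 ends; R13 is clear from here.
R10 starts exactly when R14 ends (back-to-back, no overlap); R14 is clear from here.
R15 starts after R10 ends; R10 is clear from here.
R16 starts before R15 ends → R15 and R16 overlap.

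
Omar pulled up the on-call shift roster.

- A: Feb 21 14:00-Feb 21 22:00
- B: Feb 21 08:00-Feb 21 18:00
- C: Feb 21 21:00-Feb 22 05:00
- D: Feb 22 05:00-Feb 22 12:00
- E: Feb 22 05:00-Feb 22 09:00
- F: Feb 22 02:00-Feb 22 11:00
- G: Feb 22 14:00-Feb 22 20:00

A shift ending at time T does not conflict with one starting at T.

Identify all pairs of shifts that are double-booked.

A & B, A & C, C & F, D & E, D & F, E & F

Sorted by start: B, A, C, F, D, E, G.
A starts before B ends → B and A overlap.
C starts after B ends — done with B.
C starts before A ends → A and C overlap.
F starts after A ends — done with A.
F starts before C ends → C and F overlap.
D starts exactly when C ends (back-to-back, no overlap) — done with C.
D starts before F ends → F and D overlap.
E starts before F ends → F and E overlap.
G starts after F ends.
E starts before D ends → D and E overlap.
G starts after D ends.
G starts after E ends.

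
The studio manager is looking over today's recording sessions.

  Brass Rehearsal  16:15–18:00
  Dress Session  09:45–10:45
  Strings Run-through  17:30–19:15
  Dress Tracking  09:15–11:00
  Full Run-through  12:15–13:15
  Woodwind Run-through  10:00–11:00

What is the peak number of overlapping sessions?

3

Sort all start/end points and keep a running count:
09:15 start Dress Tracking → 1
09:45 start Dress Session → 2
10:00 start Woodwind Run-through → 3
10:45 end Dress Session → 2
11:00 end Dress Tracking → 1
11:00 end Woodwind Run-through → 0
12:15 start Full Run-through → 1
13:15 end Full Run-through → 0
16:15 start Brass Rehearsal → 1
17:30 start Strings Run-through → 2
18:00 end Brass Rehearsal → 1
19:15 end Strings Run-through → 0
Peak is 3, at 10:00 (Dress Session, Dress Tracking, Woodwind Run-through).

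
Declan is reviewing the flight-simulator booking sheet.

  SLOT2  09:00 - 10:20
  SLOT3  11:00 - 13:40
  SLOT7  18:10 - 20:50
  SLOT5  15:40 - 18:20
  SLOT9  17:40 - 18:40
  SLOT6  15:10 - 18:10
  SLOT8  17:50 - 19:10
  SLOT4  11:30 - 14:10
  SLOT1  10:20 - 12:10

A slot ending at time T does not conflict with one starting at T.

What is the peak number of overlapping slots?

4

Sort all start/end points and keep a running count:
09:00 start SLOT2 → 1
10:20 end SLOT2 → 0
10:20 start SLOT1 → 1
11:00 start SLOT3 → 2
11:30 start SLOT4 → 3
12:10 end SLOT1 → 2
13:40 end SLOT3 → 1
14:10 end SLOT4 → 0
15:10 start SLOT6 → 1
15:40 start SLOT5 → 2
17:40 start SLOT9 → 3
17:50 start SLOT8 → 4
18:10 end SLOT6 → 3
18:10 start SLOT7 → 4
18:20 end SLOT5 → 3
18:40 end SLOT9 → 2
19:10 end SLOT8 → 1
20:50 end SLOT7 → 0
Peak is 4, at 17:50 (SLOT5, SLOT6, SLOT8, SLOT9).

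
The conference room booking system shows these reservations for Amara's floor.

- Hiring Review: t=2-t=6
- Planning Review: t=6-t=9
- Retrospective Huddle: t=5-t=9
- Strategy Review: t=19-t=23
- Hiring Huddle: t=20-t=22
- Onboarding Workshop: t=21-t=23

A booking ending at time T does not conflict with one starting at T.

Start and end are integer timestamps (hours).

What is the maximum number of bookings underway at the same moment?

3

Sweep the timeline, counting +1 at each start and −1 at each end (ends before starts at a tie):
t=2 start Hiring Review → 1
t=5 start Retrospective Huddle → 2
t=6 end Hiring Review → 1
t=6 start Planning Review → 2
t=9 end Planning Review → 1
t=9 end Retrospective Huddle → 0
t=19 start Strategy Review → 1
t=20 start Hiring Huddle → 2
t=21 start Onboarding Workshop → 3
t=22 end Hiring Huddle → 2
t=23 end Onboarding Workshop → 1
t=23 end Strategy Review → 0
Peak is 3, at t=21 (Hiring Huddle, Onboarding Workshop, Strategy Review).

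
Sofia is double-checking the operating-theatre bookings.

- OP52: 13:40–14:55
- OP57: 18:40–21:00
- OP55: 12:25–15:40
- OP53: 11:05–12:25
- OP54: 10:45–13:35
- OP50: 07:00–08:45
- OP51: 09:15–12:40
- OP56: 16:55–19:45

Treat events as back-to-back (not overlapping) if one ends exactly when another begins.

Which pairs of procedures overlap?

Sorted by start: OP50, OP51, OP54, OP53, OP55, OP52, OP56, OP57.
OP51 starts after OP50 ends, so nothing later overlaps OP50 either.
OP54 starts before OP51 ends → OP51 and OP54 overlap.
OP53 starts before OP51 ends → OP51 and OP53 overlap.
OP55 starts before OP51 ends → OP51 and OP55 overlap.
OP52 starts after OP51 ends, so nothing later overlaps OP51 either.
OP53 starts before OP54 ends → OP54 and OP53 overlap.
OP55 starts before OP54 ends → OP54 and OP55 overlap.
OP52 starts after OP54 ends, so nothing later overlaps OP54 either.
OP55 starts exactly when OP53 ends (back-to-back, no overlap), so nothing later overlaps OP53 either.
OP52 starts before OP55 ends → OP55 and OP52 overlap.
OP56 starts after OP55 ends, so nothing later overlaps OP55 either.
OP56 starts after OP52 ends, so nothing later overlaps OP52 either.
OP57 starts before OP56 ends → OP56 and OP57 overlap.

OP51 & OP53, OP51 & OP54, OP51 & OP55, OP52 & OP55, OP53 & OP54, OP54 & OP55, OP56 & OP57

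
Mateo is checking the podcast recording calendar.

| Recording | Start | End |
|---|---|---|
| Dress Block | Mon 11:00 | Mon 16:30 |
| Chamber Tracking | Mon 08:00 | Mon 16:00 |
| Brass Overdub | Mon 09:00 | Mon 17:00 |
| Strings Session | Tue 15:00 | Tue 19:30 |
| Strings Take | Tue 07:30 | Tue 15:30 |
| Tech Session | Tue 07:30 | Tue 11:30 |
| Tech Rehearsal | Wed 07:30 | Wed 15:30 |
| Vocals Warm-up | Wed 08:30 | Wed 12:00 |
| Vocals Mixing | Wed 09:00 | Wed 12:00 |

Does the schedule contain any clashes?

Yes

Sorted by start: Chamber Tracking, Brass Overdub, Dress Block, Strings Take, Tech Session, Strings Session, Tech Rehearsal, Vocals Warm-up, Vocals Mixing.
Brass Overdub starts before Chamber Tracking ends → Chamber Tracking and Brass Overdub overlap.
That's a conflict, so the schedule is not conflict-free.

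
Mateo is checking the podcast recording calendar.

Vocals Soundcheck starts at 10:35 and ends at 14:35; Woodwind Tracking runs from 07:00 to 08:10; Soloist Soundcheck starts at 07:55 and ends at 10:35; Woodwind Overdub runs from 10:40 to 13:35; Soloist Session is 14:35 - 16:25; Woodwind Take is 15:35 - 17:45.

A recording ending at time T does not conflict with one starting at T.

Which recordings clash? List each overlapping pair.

Soloist Session & Woodwind Take, Soloist Soundcheck & Woodwind Tracking, Vocals Soundcheck & Woodwind Overdub

Sorted by start: Woodwind Tracking, Soloist Soundcheck, Vocals Soundcheck, Woodwind Overdub, Soloist Session, Woodwind Take.
Soloist Soundcheck starts before Woodwind Tracking ends → Woodwind Tracking and Soloist Soundcheck overlap.
Vocals Soundcheck starts after Woodwind Tracking ends — done with Woodwind Tracking.
Vocals Soundcheck starts exactly when Soloist Soundcheck ends (back-to-back, no overlap) — done with Soloist Soundcheck.
Woodwind Overdub starts before Vocals Soundcheck ends → Vocals Soundcheck and Woodwind Overdub overlap.
Soloist Session starts exactly when Vocals Soundcheck ends (back-to-back, no overlap) — done with Vocals Soundcheck.
Soloist Session starts after Woodwind Overdub ends — done with Woodwind Overdub.
Woodwind Take starts before Soloist Session ends → Soloist Session and Woodwind Take overlap.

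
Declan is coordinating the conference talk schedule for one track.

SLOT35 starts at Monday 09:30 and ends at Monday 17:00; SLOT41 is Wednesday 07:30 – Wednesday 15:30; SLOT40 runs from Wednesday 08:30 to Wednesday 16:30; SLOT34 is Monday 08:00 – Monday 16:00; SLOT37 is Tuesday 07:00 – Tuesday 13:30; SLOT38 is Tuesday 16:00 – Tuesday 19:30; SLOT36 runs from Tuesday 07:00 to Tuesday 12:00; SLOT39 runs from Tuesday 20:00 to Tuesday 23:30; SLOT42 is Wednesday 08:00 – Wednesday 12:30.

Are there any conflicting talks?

Yes

Check each pair: they overlap iff neither finishes before the other starts.
Sorted by start: SLOT34, SLOT35, SLOT36, SLOT37, SLOT38, SLOT39, SLOT41, SLOT42, SLOT40.
SLOT35 starts before SLOT34 ends → SLOT34 and SLOT35 overlap.
That's a conflict, so the schedule is not conflict-free.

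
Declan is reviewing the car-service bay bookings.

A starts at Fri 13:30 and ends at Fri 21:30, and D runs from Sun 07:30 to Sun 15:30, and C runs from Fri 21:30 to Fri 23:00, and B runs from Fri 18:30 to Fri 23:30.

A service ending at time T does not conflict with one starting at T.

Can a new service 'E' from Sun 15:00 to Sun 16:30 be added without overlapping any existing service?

No — it overlaps D

A: ends Fri 21:30 at or before E starts Sun 15:00 → clear.
B: ends Fri 23:30 at or before E starts Sun 15:00 → clear.
C: ends Fri 23:00 at or before E starts Sun 15:00 → clear.
D: starts Sun 07:30 before E ends Sun 16:30, and ends Sun 15:30 after E starts Sun 15:00 → overlap.
E overlaps D.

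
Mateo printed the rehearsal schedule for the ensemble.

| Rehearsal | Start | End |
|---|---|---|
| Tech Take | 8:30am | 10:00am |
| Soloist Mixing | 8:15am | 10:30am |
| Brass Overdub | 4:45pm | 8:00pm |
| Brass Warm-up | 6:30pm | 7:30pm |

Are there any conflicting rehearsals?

Yes

Sorted by start: Soloist Mixing, Tech Take, Brass Overdub, Brass Warm-up.
Tech Take starts before Soloist Mixing ends → Soloist Mixing and Tech Take overlap.
That's a conflict, so the schedule is not conflict-free.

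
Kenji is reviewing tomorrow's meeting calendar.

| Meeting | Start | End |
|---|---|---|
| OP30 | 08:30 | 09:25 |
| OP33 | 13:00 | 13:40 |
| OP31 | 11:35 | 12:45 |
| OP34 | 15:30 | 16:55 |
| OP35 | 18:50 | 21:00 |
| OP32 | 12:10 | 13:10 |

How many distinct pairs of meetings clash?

2

Sorted by start: OP30, OP31, OP32, OP33, OP34, OP35.
OP31 starts after OP30 ends, so nothing later overlaps OP30 either.
OP32 starts before OP31 ends → OP31 and OP32 overlap.
OP33 starts after OP31 ends, so nothing later overlaps OP31 either.
OP33 starts before OP32 ends → OP32 and OP33 overlap.
OP34 starts after OP32 ends, so nothing later overlaps OP32 either.
OP34 starts after OP33 ends, so nothing later overlaps OP33 either.
OP35 starts after OP34 ends.
Overlapping pairs: OP31 & OP32, OP32 & OP33 — 2 in total.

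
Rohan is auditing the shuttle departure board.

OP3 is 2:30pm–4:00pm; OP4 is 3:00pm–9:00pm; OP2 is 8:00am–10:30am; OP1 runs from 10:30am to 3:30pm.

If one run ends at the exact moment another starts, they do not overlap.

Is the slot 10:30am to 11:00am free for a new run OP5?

OP2: ends 10:30am at or before OP5 starts 10:30am → clear.
OP1: starts 10:30am before OP5 ends 11:00am, and ends 3:30pm after OP5 starts 10:30am → overlap.
OP3: starts 2:30pm at or after OP5 ends 11:00am → clear.
OP4: starts 3:00pm at or after OP5 ends 11:00am → clear.
OP5 overlaps OP1.

No — it overlaps OP1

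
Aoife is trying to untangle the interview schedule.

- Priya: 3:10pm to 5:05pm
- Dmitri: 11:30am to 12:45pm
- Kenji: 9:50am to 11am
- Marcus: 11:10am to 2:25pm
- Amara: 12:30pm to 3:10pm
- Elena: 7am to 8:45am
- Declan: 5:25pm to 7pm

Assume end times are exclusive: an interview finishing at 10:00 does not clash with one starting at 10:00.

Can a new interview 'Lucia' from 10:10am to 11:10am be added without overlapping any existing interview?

No — it overlaps Kenji

Elena: ends 8:45am at or before Lucia starts 10:10am → clear.
Kenji: starts 9:50am before Lucia ends 11:10am, and ends 11am after Lucia starts 10:10am → overlap.
Marcus: starts 11:10am at or after Lucia ends 11:10am → clear.
Dmitri: starts 11:30am at or after Lucia ends 11:10am → clear.
Amara: starts 12:30pm at or after Lucia ends 11:10am → clear.
Priya: starts 3:10pm at or after Lucia ends 11:10am → clear.
Declan: starts 5:25pm at or after Lucia ends 11:10am → clear.
Lucia overlaps Kenji.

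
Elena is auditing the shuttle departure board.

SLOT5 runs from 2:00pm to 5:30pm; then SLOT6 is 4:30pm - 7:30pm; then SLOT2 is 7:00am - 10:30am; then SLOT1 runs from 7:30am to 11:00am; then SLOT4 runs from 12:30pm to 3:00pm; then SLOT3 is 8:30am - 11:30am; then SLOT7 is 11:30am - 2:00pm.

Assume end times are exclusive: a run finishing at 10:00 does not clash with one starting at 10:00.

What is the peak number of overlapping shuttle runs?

3

Walk through starts and ends in time order (an end at T is processed before a start at T):
7:00am start SLOT2 → 1
7:30am start SLOT1 → 2
8:30am start SLOT3 → 3
10:30am end SLOT2 → 2
11:00am end SLOT1 → 1
11:30am end SLOT3 → 0
11:30am start SLOT7 → 1
12:30pm start SLOT4 → 2
2:00pm end SLOT7 → 1
2:00pm start SLOT5 → 2
3:00pm end SLOT4 → 1
4:30pm start SLOT6 → 2
5:30pm end SLOT5 → 1
7:30pm end SLOT6 → 0
Peak is 3, at 8:30am (SLOT1, SLOT2, SLOT3).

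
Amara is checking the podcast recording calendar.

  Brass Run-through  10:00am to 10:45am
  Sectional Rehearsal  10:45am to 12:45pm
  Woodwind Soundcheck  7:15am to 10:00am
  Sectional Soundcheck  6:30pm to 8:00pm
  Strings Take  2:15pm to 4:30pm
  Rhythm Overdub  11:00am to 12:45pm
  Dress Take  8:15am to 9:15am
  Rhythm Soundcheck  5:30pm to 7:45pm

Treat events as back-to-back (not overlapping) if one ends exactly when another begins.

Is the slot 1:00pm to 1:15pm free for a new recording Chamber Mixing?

Yes — the slot is free

Woodwind Soundcheck: ends 10:00am at or before Chamber Mixing starts 1:00pm → clear.
Dress Take: ends 9:15am at or before Chamber Mixing starts 1:00pm → clear.
Brass Run-through: ends 10:45am at or before Chamber Mixing starts 1:00pm → clear.
Sectional Rehearsal: ends 12:45pm at or before Chamber Mixing starts 1:00pm → clear.
Rhythm Overdub: ends 12:45pm at or before Chamber Mixing starts 1:00pm → clear.
Strings Take: starts 2:15pm at or after Chamber Mixing ends 1:15pm → clear.
Rhythm Soundcheck: starts 5:30pm at or after Chamber Mixing ends 1:15pm → clear.
Sectional Soundcheck: starts 6:30pm at or after Chamber Mixing ends 1:15pm → clear.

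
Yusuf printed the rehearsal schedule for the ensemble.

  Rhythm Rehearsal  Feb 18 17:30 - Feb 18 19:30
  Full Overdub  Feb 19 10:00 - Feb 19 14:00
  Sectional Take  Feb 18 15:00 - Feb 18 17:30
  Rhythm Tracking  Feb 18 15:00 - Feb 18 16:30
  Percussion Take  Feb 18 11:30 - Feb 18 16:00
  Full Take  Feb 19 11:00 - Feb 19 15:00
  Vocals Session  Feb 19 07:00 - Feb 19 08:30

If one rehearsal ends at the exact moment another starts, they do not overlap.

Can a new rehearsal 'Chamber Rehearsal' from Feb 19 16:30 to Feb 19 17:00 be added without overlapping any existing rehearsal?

Percussion Take: ends Feb 18 16:00 at or before Chamber Rehearsal starts Feb 19 16:30 → clear.
Rhythm Tracking: ends Feb 18 16:30 at or before Chamber Rehearsal starts Feb 19 16:30 → clear.
Sectional Take: ends Feb 18 17:30 at or before Chamber Rehearsal starts Feb 19 16:30 → clear.
Rhythm Rehearsal: ends Feb 18 19:30 at or before Chamber Rehearsal starts Feb 19 16:30 → clear.
Vocals Session: ends Feb 19 08:30 at or before Chamber Rehearsal starts Feb 19 16:30 → clear.
Full Overdub: ends Feb 19 14:00 at or before Chamber Rehearsal starts Feb 19 16:30 → clear.
Full Take: ends Feb 19 15:00 at or before Chamber Rehearsal starts Feb 19 16:30 → clear.

Yes — the slot is free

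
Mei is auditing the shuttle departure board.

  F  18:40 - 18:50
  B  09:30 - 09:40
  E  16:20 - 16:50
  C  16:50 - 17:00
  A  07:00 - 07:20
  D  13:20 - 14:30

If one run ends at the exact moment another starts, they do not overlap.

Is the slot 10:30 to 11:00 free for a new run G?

Yes — the slot is free

A: ends 07:20 at or before G starts 10:30 → clear.
B: ends 09:40 at or before G starts 10:30 → clear.
D: starts 13:20 at or after G ends 11:00 → clear.
E: starts 16:20 at or after G ends 11:00 → clear.
C: starts 16:50 at or after G ends 11:00 → clear.
F: starts 18:40 at or after G ends 11:00 → clear.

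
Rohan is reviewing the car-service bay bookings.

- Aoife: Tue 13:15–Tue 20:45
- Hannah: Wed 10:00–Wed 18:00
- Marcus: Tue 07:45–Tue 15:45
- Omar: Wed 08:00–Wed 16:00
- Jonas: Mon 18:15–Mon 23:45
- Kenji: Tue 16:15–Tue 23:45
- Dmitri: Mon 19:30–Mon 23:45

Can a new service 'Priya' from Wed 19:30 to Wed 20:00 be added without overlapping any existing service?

Yes — the slot is free

Jonas: ends Mon 23:45 at or before Priya starts Wed 19:30 → clear.
Dmitri: ends Mon 23:45 at or before Priya starts Wed 19:30 → clear.
Marcus: ends Tue 15:45 at or before Priya starts Wed 19:30 → clear.
Aoife: ends Tue 20:45 at or before Priya starts Wed 19:30 → clear.
Kenji: ends Tue 23:45 at or before Priya starts Wed 19:30 → clear.
Omar: ends Wed 16:00 at or before Priya starts Wed 19:30 → clear.
Hannah: ends Wed 18:00 at or before Priya starts Wed 19:30 → clear.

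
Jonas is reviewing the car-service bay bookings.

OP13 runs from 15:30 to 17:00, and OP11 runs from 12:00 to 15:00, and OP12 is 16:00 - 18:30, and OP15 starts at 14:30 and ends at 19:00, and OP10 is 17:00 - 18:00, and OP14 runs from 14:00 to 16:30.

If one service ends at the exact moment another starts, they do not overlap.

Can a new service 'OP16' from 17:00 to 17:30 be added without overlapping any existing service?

No — it overlaps OP10, OP12, OP15

OP11: ends 15:00 at or before OP16 starts 17:00 → clear.
OP14: ends 16:30 at or before OP16 starts 17:00 → clear.
OP15: starts 14:30 before OP16 ends 17:30, and ends 19:00 after OP16 starts 17:00 → overlap.
OP13: ends 17:00 at or before OP16 starts 17:00 → clear.
OP12: starts 16:00 before OP16 ends 17:30, and ends 18:30 after OP16 starts 17:00 → overlap.
OP10: starts 17:00 before OP16 ends 17:30, and ends 18:00 after OP16 starts 17:00 → overlap.
OP16 overlaps OP10, OP12, OP15.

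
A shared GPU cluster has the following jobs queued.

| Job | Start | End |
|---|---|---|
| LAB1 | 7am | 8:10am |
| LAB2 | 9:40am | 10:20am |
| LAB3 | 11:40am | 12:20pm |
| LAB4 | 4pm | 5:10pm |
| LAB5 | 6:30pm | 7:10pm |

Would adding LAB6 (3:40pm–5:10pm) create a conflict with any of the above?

LAB1: ends 8:10am at or before LAB6 starts 3:40pm → clear.
LAB2: ends 10:20am at or before LAB6 starts 3:40pm → clear.
LAB3: ends 12:20pm at or before LAB6 starts 3:40pm → clear.
LAB4: starts 4pm before LAB6 ends 5:10pm, and ends 5:10pm after LAB6 starts 3:40pm → overlap.
LAB5: starts 6:30pm at or after LAB6 ends 5:10pm → clear.
LAB6 overlaps LAB4.

Yes — it overlaps LAB4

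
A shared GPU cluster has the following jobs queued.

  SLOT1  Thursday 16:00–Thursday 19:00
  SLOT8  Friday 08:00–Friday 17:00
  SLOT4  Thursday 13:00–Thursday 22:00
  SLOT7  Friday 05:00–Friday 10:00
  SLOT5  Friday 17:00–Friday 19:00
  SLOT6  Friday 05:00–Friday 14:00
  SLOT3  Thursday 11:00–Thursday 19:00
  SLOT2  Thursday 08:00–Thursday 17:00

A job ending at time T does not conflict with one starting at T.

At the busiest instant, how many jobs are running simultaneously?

Sort all start/end points and keep a running count:
Thursday 08:00 start SLOT2 → 1
Thursday 11:00 start SLOT3 → 2
Thursday 13:00 start SLOT4 → 3
Thursday 16:00 start SLOT1 → 4
Thursday 17:00 end SLOT2 → 3
Thursday 19:00 end SLOT1 → 2
Thursday 19:00 end SLOT3 → 1
Thursday 22:00 end SLOT4 → 0
Friday 05:00 start SLOT6 → 1
Friday 05:00 start SLOT7 → 2
Friday 08:00 start SLOT8 → 3
Friday 10:00 end SLOT7 → 2
Friday 14:00 end SLOT6 → 1
Friday 17:00 end SLOT8 → 0
Friday 17:00 start SLOT5 → 1
Friday 19:00 end SLOT5 → 0
Peak is 4, at Thursday 16:00 (SLOT1, SLOT2, SLOT3, SLOT4).

4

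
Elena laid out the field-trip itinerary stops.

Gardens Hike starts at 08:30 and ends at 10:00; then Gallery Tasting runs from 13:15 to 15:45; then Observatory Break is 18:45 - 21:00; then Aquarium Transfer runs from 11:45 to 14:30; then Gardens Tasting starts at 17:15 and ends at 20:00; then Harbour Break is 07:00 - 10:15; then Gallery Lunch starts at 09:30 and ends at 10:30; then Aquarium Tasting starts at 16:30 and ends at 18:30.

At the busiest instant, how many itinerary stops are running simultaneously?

3

Walk through starts and ends in time order (an end at T is processed before a start at T):
07:00 start Harbour Break → 1
08:30 start Gardens Hike → 2
09:30 start Gallery Lunch → 3
10:00 end Gardens Hike → 2
10:15 end Harbour Break → 1
10:30 end Gallery Lunch → 0
11:45 start Aquarium Transfer → 1
13:15 start Gallery Tasting → 2
14:30 end Aquarium Transfer → 1
15:45 end Gallery Tasting → 0
16:30 start Aquarium Tasting → 1
17:15 start Gardens Tasting → 2
18:30 end Aquarium Tasting → 1
18:45 start Observatory Break → 2
20:00 end Gardens Tasting → 1
21:00 end Observatory Break → 0
Peak is 3, at 09:30 (Gallery Lunch, Gardens Hike, Harbour Break).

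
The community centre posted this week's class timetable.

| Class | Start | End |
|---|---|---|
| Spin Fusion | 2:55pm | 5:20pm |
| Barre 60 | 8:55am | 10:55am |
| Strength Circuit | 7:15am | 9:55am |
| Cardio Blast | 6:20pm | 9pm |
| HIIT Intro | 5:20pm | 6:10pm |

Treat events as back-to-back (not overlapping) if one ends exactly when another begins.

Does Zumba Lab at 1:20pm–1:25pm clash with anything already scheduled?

Strength Circuit: ends 9:55am at or before Zumba Lab starts 1:20pm → clear.
Barre 60: ends 10:55am at or before Zumba Lab starts 1:20pm → clear.
Spin Fusion: starts 2:55pm at or after Zumba Lab ends 1:25pm → clear.
HIIT Intro: starts 5:20pm at or after Zumba Lab ends 1:25pm → clear.
Cardio Blast: starts 6:20pm at or after Zumba Lab ends 1:25pm → clear.

No — it doesn't clash with anything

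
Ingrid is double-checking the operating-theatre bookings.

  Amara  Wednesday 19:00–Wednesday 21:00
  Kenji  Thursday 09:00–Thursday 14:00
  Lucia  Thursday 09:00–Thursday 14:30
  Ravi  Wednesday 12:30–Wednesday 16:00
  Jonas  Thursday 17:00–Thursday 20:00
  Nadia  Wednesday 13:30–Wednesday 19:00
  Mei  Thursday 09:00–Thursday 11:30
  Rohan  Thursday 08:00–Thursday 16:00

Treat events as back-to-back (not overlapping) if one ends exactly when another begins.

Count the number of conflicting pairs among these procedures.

Sorted by start: Ravi, Nadia, Amara, Rohan, Lucia, Kenji, Mei, Jonas.
Nadia starts before Ravi ends → Ravi and Nadia overlap.
Amara starts after Ravi ends, so nothing later overlaps Ravi either.
Amara starts exactly when Nadia ends (back-to-back, no overlap), so nothing later overlaps Nadia either.
Rohan starts after Amara ends, so nothing later overlaps Amara either.
Lucia starts before Rohan ends → Rohan and Lucia overlap.
Kenji starts before Rohan ends → Rohan and Kenji overlap.
Mei starts before Rohan ends → Rohan and Mei overlap.
Jonas starts after Rohan ends.
Kenji starts before Lucia ends → Lucia and Kenji overlap.
Mei starts before Lucia ends → Lucia and Mei overlap.
Jonas starts after Lucia ends.
Mei starts before Kenji ends → Kenji and Mei overlap.
Jonas starts after Kenji ends.
Jonas starts after Mei ends.
Overlapping pairs: Kenji & Lucia, Kenji & Mei, Kenji & Rohan, Lucia & Mei, Lucia & Rohan, Mei & Rohan, Nadia & Ravi — 7 in total.

7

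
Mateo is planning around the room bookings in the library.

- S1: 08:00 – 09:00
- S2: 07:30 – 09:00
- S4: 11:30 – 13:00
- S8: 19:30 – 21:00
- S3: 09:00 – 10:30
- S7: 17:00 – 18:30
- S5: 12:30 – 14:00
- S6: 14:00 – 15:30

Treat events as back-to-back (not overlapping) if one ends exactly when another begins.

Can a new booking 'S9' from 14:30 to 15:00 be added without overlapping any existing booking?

No — it overlaps S6

S2: ends 09:00 at or before S9 starts 14:30 → clear.
S1: ends 09:00 at or before S9 starts 14:30 → clear.
S3: ends 10:30 at or before S9 starts 14:30 → clear.
S4: ends 13:00 at or before S9 starts 14:30 → clear.
S5: ends 14:00 at or before S9 starts 14:30 → clear.
S6: starts 14:00 before S9 ends 15:00, and ends 15:30 after S9 starts 14:30 → overlap.
S7: starts 17:00 at or after S9 ends 15:00 → clear.
S8: starts 19:30 at or after S9 ends 15:00 → clear.
S9 overlaps S6.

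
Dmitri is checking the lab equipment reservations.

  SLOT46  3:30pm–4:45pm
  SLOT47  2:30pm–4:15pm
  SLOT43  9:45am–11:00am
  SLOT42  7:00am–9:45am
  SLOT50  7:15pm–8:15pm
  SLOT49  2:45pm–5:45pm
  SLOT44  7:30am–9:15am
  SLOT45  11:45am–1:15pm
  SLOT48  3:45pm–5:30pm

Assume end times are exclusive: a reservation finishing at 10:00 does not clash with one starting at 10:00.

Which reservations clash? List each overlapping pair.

Two intervals overlap when each starts before the other ends.
Sorted by start: SLOT42, SLOT44, SLOT43, SLOT45, SLOT47, SLOT49, SLOT46, SLOT48, SLOT50.
SLOT44 starts before SLOT42 ends → SLOT42 and SLOT44 overlap.
SLOT43 starts exactly when SLOT42 ends (back-to-back, no overlap), so nothing later overlaps SLOT42 either.
SLOT43 starts after SLOT44 ends, so nothing later overlaps SLOT44 either.
SLOT45 starts after SLOT43 ends, so nothing later overlaps SLOT43 either.
SLOT47 starts after SLOT45 ends, so nothing later overlaps SLOT45 either.
SLOT49 starts before SLOT47 ends → SLOT47 and SLOT49 overlap.
SLOT46 starts before SLOT47 ends → SLOT47 and SLOT46 overlap.
SLOT48 starts before SLOT47 ends → SLOT47 and SLOT48 overlap.
SLOT50 starts after SLOT47 ends.
SLOT46 starts before SLOT49 ends → SLOT49 and SLOT46 overlap.
SLOT48 starts before SLOT49 ends → SLOT49 and SLOT48 overlap.
SLOT50 starts after SLOT49 ends.
SLOT48 starts before SLOT46 ends → SLOT46 and SLOT48 overlap.
SLOT50 starts after SLOT46 ends.
SLOT50 starts after SLOT48 ends.

SLOT42 & SLOT44, SLOT46 & SLOT47, SLOT46 & SLOT48, SLOT46 & SLOT49, SLOT47 & SLOT48, SLOT47 & SLOT49, SLOT48 & SLOT49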